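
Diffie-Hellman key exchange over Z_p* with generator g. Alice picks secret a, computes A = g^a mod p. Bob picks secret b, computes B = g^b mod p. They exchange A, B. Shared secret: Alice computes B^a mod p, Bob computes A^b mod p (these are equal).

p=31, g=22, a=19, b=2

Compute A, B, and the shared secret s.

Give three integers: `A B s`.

Answer: 11 19 28

Derivation:
A = 22^19 mod 31  (bits of 19 = 10011)
  bit 0 = 1: r = r^2 * 22 mod 31 = 1^2 * 22 = 1*22 = 22
  bit 1 = 0: r = r^2 mod 31 = 22^2 = 19
  bit 2 = 0: r = r^2 mod 31 = 19^2 = 20
  bit 3 = 1: r = r^2 * 22 mod 31 = 20^2 * 22 = 28*22 = 27
  bit 4 = 1: r = r^2 * 22 mod 31 = 27^2 * 22 = 16*22 = 11
  -> A = 11
B = 22^2 mod 31  (bits of 2 = 10)
  bit 0 = 1: r = r^2 * 22 mod 31 = 1^2 * 22 = 1*22 = 22
  bit 1 = 0: r = r^2 mod 31 = 22^2 = 19
  -> B = 19
s = B^a = 19^19 mod 31  (bits of 19 = 10011)
  bit 0 = 1: r = r^2 * 19 mod 31 = 1^2 * 19 = 1*19 = 19
  bit 1 = 0: r = r^2 mod 31 = 19^2 = 20
  bit 2 = 0: r = r^2 mod 31 = 20^2 = 28
  bit 3 = 1: r = r^2 * 19 mod 31 = 28^2 * 19 = 9*19 = 16
  bit 4 = 1: r = r^2 * 19 mod 31 = 16^2 * 19 = 8*19 = 28
  -> s = B^a = 28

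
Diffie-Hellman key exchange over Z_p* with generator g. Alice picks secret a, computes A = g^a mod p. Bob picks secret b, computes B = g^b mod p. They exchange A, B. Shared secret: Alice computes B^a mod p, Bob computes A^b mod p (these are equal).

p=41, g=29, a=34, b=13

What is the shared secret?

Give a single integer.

A = 29^34 mod 41  (bits of 34 = 100010)
  bit 0 = 1: r = r^2 * 29 mod 41 = 1^2 * 29 = 1*29 = 29
  bit 1 = 0: r = r^2 mod 41 = 29^2 = 21
  bit 2 = 0: r = r^2 mod 41 = 21^2 = 31
  bit 3 = 0: r = r^2 mod 41 = 31^2 = 18
  bit 4 = 1: r = r^2 * 29 mod 41 = 18^2 * 29 = 37*29 = 7
  bit 5 = 0: r = r^2 mod 41 = 7^2 = 8
  -> A = 8
B = 29^13 mod 41  (bits of 13 = 1101)
  bit 0 = 1: r = r^2 * 29 mod 41 = 1^2 * 29 = 1*29 = 29
  bit 1 = 1: r = r^2 * 29 mod 41 = 29^2 * 29 = 21*29 = 35
  bit 2 = 0: r = r^2 mod 41 = 35^2 = 36
  bit 3 = 1: r = r^2 * 29 mod 41 = 36^2 * 29 = 25*29 = 28
  -> B = 28
s = B^a = 28^34 mod 41  (bits of 34 = 100010)
  bit 0 = 1: r = r^2 * 28 mod 41 = 1^2 * 28 = 1*28 = 28
  bit 1 = 0: r = r^2 mod 41 = 28^2 = 5
  bit 2 = 0: r = r^2 mod 41 = 5^2 = 25
  bit 3 = 0: r = r^2 mod 41 = 25^2 = 10
  bit 4 = 1: r = r^2 * 28 mod 41 = 10^2 * 28 = 18*28 = 12
  bit 5 = 0: r = r^2 mod 41 = 12^2 = 21
  -> s = B^a = 21

Answer: 21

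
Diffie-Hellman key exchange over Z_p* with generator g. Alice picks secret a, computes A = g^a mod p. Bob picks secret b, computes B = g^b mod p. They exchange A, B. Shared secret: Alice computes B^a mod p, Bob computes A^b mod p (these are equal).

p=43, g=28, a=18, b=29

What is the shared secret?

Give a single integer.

A = 28^18 mod 43  (bits of 18 = 10010)
  bit 0 = 1: r = r^2 * 28 mod 43 = 1^2 * 28 = 1*28 = 28
  bit 1 = 0: r = r^2 mod 43 = 28^2 = 10
  bit 2 = 0: r = r^2 mod 43 = 10^2 = 14
  bit 3 = 1: r = r^2 * 28 mod 43 = 14^2 * 28 = 24*28 = 27
  bit 4 = 0: r = r^2 mod 43 = 27^2 = 41
  -> A = 41
B = 28^29 mod 43  (bits of 29 = 11101)
  bit 0 = 1: r = r^2 * 28 mod 43 = 1^2 * 28 = 1*28 = 28
  bit 1 = 1: r = r^2 * 28 mod 43 = 28^2 * 28 = 10*28 = 22
  bit 2 = 1: r = r^2 * 28 mod 43 = 22^2 * 28 = 11*28 = 7
  bit 3 = 0: r = r^2 mod 43 = 7^2 = 6
  bit 4 = 1: r = r^2 * 28 mod 43 = 6^2 * 28 = 36*28 = 19
  -> B = 19
s = B^a = 19^18 mod 43  (bits of 18 = 10010)
  bit 0 = 1: r = r^2 * 19 mod 43 = 1^2 * 19 = 1*19 = 19
  bit 1 = 0: r = r^2 mod 43 = 19^2 = 17
  bit 2 = 0: r = r^2 mod 43 = 17^2 = 31
  bit 3 = 1: r = r^2 * 19 mod 43 = 31^2 * 19 = 15*19 = 27
  bit 4 = 0: r = r^2 mod 43 = 27^2 = 41
  -> s = B^a = 41

Answer: 41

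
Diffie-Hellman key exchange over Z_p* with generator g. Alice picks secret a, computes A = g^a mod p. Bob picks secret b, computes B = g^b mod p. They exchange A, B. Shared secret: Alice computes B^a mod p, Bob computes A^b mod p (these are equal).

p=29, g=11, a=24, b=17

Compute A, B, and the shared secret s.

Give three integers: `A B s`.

Answer: 7 3 24

Derivation:
A = 11^24 mod 29  (bits of 24 = 11000)
  bit 0 = 1: r = r^2 * 11 mod 29 = 1^2 * 11 = 1*11 = 11
  bit 1 = 1: r = r^2 * 11 mod 29 = 11^2 * 11 = 5*11 = 26
  bit 2 = 0: r = r^2 mod 29 = 26^2 = 9
  bit 3 = 0: r = r^2 mod 29 = 9^2 = 23
  bit 4 = 0: r = r^2 mod 29 = 23^2 = 7
  -> A = 7
B = 11^17 mod 29  (bits of 17 = 10001)
  bit 0 = 1: r = r^2 * 11 mod 29 = 1^2 * 11 = 1*11 = 11
  bit 1 = 0: r = r^2 mod 29 = 11^2 = 5
  bit 2 = 0: r = r^2 mod 29 = 5^2 = 25
  bit 3 = 0: r = r^2 mod 29 = 25^2 = 16
  bit 4 = 1: r = r^2 * 11 mod 29 = 16^2 * 11 = 24*11 = 3
  -> B = 3
s = B^a = 3^24 mod 29  (bits of 24 = 11000)
  bit 0 = 1: r = r^2 * 3 mod 29 = 1^2 * 3 = 1*3 = 3
  bit 1 = 1: r = r^2 * 3 mod 29 = 3^2 * 3 = 9*3 = 27
  bit 2 = 0: r = r^2 mod 29 = 27^2 = 4
  bit 3 = 0: r = r^2 mod 29 = 4^2 = 16
  bit 4 = 0: r = r^2 mod 29 = 16^2 = 24
  -> s = B^a = 24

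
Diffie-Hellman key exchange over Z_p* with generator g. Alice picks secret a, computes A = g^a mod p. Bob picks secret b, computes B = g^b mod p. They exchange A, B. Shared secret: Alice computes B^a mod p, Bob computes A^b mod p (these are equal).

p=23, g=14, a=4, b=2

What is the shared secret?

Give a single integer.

Answer: 13

Derivation:
A = 14^4 mod 23  (bits of 4 = 100)
  bit 0 = 1: r = r^2 * 14 mod 23 = 1^2 * 14 = 1*14 = 14
  bit 1 = 0: r = r^2 mod 23 = 14^2 = 12
  bit 2 = 0: r = r^2 mod 23 = 12^2 = 6
  -> A = 6
B = 14^2 mod 23  (bits of 2 = 10)
  bit 0 = 1: r = r^2 * 14 mod 23 = 1^2 * 14 = 1*14 = 14
  bit 1 = 0: r = r^2 mod 23 = 14^2 = 12
  -> B = 12
s = B^a = 12^4 mod 23  (bits of 4 = 100)
  bit 0 = 1: r = r^2 * 12 mod 23 = 1^2 * 12 = 1*12 = 12
  bit 1 = 0: r = r^2 mod 23 = 12^2 = 6
  bit 2 = 0: r = r^2 mod 23 = 6^2 = 13
  -> s = B^a = 13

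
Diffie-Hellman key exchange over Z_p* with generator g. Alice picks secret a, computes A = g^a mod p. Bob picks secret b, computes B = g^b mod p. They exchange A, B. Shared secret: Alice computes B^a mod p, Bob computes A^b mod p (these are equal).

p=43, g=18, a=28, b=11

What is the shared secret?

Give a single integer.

A = 18^28 mod 43  (bits of 28 = 11100)
  bit 0 = 1: r = r^2 * 18 mod 43 = 1^2 * 18 = 1*18 = 18
  bit 1 = 1: r = r^2 * 18 mod 43 = 18^2 * 18 = 23*18 = 27
  bit 2 = 1: r = r^2 * 18 mod 43 = 27^2 * 18 = 41*18 = 7
  bit 3 = 0: r = r^2 mod 43 = 7^2 = 6
  bit 4 = 0: r = r^2 mod 43 = 6^2 = 36
  -> A = 36
B = 18^11 mod 43  (bits of 11 = 1011)
  bit 0 = 1: r = r^2 * 18 mod 43 = 1^2 * 18 = 1*18 = 18
  bit 1 = 0: r = r^2 mod 43 = 18^2 = 23
  bit 2 = 1: r = r^2 * 18 mod 43 = 23^2 * 18 = 13*18 = 19
  bit 3 = 1: r = r^2 * 18 mod 43 = 19^2 * 18 = 17*18 = 5
  -> B = 5
s = B^a = 5^28 mod 43  (bits of 28 = 11100)
  bit 0 = 1: r = r^2 * 5 mod 43 = 1^2 * 5 = 1*5 = 5
  bit 1 = 1: r = r^2 * 5 mod 43 = 5^2 * 5 = 25*5 = 39
  bit 2 = 1: r = r^2 * 5 mod 43 = 39^2 * 5 = 16*5 = 37
  bit 3 = 0: r = r^2 mod 43 = 37^2 = 36
  bit 4 = 0: r = r^2 mod 43 = 36^2 = 6
  -> s = B^a = 6

Answer: 6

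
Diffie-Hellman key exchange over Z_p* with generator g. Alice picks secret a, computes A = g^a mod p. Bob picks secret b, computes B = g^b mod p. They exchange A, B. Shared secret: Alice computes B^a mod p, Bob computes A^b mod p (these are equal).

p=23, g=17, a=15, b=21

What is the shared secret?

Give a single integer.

Answer: 20

Derivation:
A = 17^15 mod 23  (bits of 15 = 1111)
  bit 0 = 1: r = r^2 * 17 mod 23 = 1^2 * 17 = 1*17 = 17
  bit 1 = 1: r = r^2 * 17 mod 23 = 17^2 * 17 = 13*17 = 14
  bit 2 = 1: r = r^2 * 17 mod 23 = 14^2 * 17 = 12*17 = 20
  bit 3 = 1: r = r^2 * 17 mod 23 = 20^2 * 17 = 9*17 = 15
  -> A = 15
B = 17^21 mod 23  (bits of 21 = 10101)
  bit 0 = 1: r = r^2 * 17 mod 23 = 1^2 * 17 = 1*17 = 17
  bit 1 = 0: r = r^2 mod 23 = 17^2 = 13
  bit 2 = 1: r = r^2 * 17 mod 23 = 13^2 * 17 = 8*17 = 21
  bit 3 = 0: r = r^2 mod 23 = 21^2 = 4
  bit 4 = 1: r = r^2 * 17 mod 23 = 4^2 * 17 = 16*17 = 19
  -> B = 19
s = B^a = 19^15 mod 23  (bits of 15 = 1111)
  bit 0 = 1: r = r^2 * 19 mod 23 = 1^2 * 19 = 1*19 = 19
  bit 1 = 1: r = r^2 * 19 mod 23 = 19^2 * 19 = 16*19 = 5
  bit 2 = 1: r = r^2 * 19 mod 23 = 5^2 * 19 = 2*19 = 15
  bit 3 = 1: r = r^2 * 19 mod 23 = 15^2 * 19 = 18*19 = 20
  -> s = B^a = 20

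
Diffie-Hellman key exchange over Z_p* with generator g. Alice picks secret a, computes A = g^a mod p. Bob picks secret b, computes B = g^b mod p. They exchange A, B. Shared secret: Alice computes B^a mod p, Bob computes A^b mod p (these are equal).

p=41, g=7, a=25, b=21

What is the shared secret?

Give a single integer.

Answer: 38

Derivation:
A = 7^25 mod 41  (bits of 25 = 11001)
  bit 0 = 1: r = r^2 * 7 mod 41 = 1^2 * 7 = 1*7 = 7
  bit 1 = 1: r = r^2 * 7 mod 41 = 7^2 * 7 = 8*7 = 15
  bit 2 = 0: r = r^2 mod 41 = 15^2 = 20
  bit 3 = 0: r = r^2 mod 41 = 20^2 = 31
  bit 4 = 1: r = r^2 * 7 mod 41 = 31^2 * 7 = 18*7 = 3
  -> A = 3
B = 7^21 mod 41  (bits of 21 = 10101)
  bit 0 = 1: r = r^2 * 7 mod 41 = 1^2 * 7 = 1*7 = 7
  bit 1 = 0: r = r^2 mod 41 = 7^2 = 8
  bit 2 = 1: r = r^2 * 7 mod 41 = 8^2 * 7 = 23*7 = 38
  bit 3 = 0: r = r^2 mod 41 = 38^2 = 9
  bit 4 = 1: r = r^2 * 7 mod 41 = 9^2 * 7 = 40*7 = 34
  -> B = 34
s = B^a = 34^25 mod 41  (bits of 25 = 11001)
  bit 0 = 1: r = r^2 * 34 mod 41 = 1^2 * 34 = 1*34 = 34
  bit 1 = 1: r = r^2 * 34 mod 41 = 34^2 * 34 = 8*34 = 26
  bit 2 = 0: r = r^2 mod 41 = 26^2 = 20
  bit 3 = 0: r = r^2 mod 41 = 20^2 = 31
  bit 4 = 1: r = r^2 * 34 mod 41 = 31^2 * 34 = 18*34 = 38
  -> s = B^a = 38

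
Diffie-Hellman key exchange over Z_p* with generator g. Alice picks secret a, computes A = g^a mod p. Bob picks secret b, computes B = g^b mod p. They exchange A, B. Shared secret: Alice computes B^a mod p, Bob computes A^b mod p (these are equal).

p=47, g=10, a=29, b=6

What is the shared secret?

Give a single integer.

Answer: 9

Derivation:
A = 10^29 mod 47  (bits of 29 = 11101)
  bit 0 = 1: r = r^2 * 10 mod 47 = 1^2 * 10 = 1*10 = 10
  bit 1 = 1: r = r^2 * 10 mod 47 = 10^2 * 10 = 6*10 = 13
  bit 2 = 1: r = r^2 * 10 mod 47 = 13^2 * 10 = 28*10 = 45
  bit 3 = 0: r = r^2 mod 47 = 45^2 = 4
  bit 4 = 1: r = r^2 * 10 mod 47 = 4^2 * 10 = 16*10 = 19
  -> A = 19
B = 10^6 mod 47  (bits of 6 = 110)
  bit 0 = 1: r = r^2 * 10 mod 47 = 1^2 * 10 = 1*10 = 10
  bit 1 = 1: r = r^2 * 10 mod 47 = 10^2 * 10 = 6*10 = 13
  bit 2 = 0: r = r^2 mod 47 = 13^2 = 28
  -> B = 28
s = B^a = 28^29 mod 47  (bits of 29 = 11101)
  bit 0 = 1: r = r^2 * 28 mod 47 = 1^2 * 28 = 1*28 = 28
  bit 1 = 1: r = r^2 * 28 mod 47 = 28^2 * 28 = 32*28 = 3
  bit 2 = 1: r = r^2 * 28 mod 47 = 3^2 * 28 = 9*28 = 17
  bit 3 = 0: r = r^2 mod 47 = 17^2 = 7
  bit 4 = 1: r = r^2 * 28 mod 47 = 7^2 * 28 = 2*28 = 9
  -> s = B^a = 9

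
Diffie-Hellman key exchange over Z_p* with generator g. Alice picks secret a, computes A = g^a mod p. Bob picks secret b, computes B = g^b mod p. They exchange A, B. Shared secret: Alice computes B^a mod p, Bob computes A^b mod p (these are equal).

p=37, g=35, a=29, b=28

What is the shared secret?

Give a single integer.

Answer: 33

Derivation:
A = 35^29 mod 37  (bits of 29 = 11101)
  bit 0 = 1: r = r^2 * 35 mod 37 = 1^2 * 35 = 1*35 = 35
  bit 1 = 1: r = r^2 * 35 mod 37 = 35^2 * 35 = 4*35 = 29
  bit 2 = 1: r = r^2 * 35 mod 37 = 29^2 * 35 = 27*35 = 20
  bit 3 = 0: r = r^2 mod 37 = 20^2 = 30
  bit 4 = 1: r = r^2 * 35 mod 37 = 30^2 * 35 = 12*35 = 13
  -> A = 13
B = 35^28 mod 37  (bits of 28 = 11100)
  bit 0 = 1: r = r^2 * 35 mod 37 = 1^2 * 35 = 1*35 = 35
  bit 1 = 1: r = r^2 * 35 mod 37 = 35^2 * 35 = 4*35 = 29
  bit 2 = 1: r = r^2 * 35 mod 37 = 29^2 * 35 = 27*35 = 20
  bit 3 = 0: r = r^2 mod 37 = 20^2 = 30
  bit 4 = 0: r = r^2 mod 37 = 30^2 = 12
  -> B = 12
s = B^a = 12^29 mod 37  (bits of 29 = 11101)
  bit 0 = 1: r = r^2 * 12 mod 37 = 1^2 * 12 = 1*12 = 12
  bit 1 = 1: r = r^2 * 12 mod 37 = 12^2 * 12 = 33*12 = 26
  bit 2 = 1: r = r^2 * 12 mod 37 = 26^2 * 12 = 10*12 = 9
  bit 3 = 0: r = r^2 mod 37 = 9^2 = 7
  bit 4 = 1: r = r^2 * 12 mod 37 = 7^2 * 12 = 12*12 = 33
  -> s = B^a = 33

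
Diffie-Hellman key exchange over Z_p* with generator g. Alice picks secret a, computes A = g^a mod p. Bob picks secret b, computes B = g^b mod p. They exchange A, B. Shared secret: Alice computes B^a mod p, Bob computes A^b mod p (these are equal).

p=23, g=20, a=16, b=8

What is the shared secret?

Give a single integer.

A = 20^16 mod 23  (bits of 16 = 10000)
  bit 0 = 1: r = r^2 * 20 mod 23 = 1^2 * 20 = 1*20 = 20
  bit 1 = 0: r = r^2 mod 23 = 20^2 = 9
  bit 2 = 0: r = r^2 mod 23 = 9^2 = 12
  bit 3 = 0: r = r^2 mod 23 = 12^2 = 6
  bit 4 = 0: r = r^2 mod 23 = 6^2 = 13
  -> A = 13
B = 20^8 mod 23  (bits of 8 = 1000)
  bit 0 = 1: r = r^2 * 20 mod 23 = 1^2 * 20 = 1*20 = 20
  bit 1 = 0: r = r^2 mod 23 = 20^2 = 9
  bit 2 = 0: r = r^2 mod 23 = 9^2 = 12
  bit 3 = 0: r = r^2 mod 23 = 12^2 = 6
  -> B = 6
s = B^a = 6^16 mod 23  (bits of 16 = 10000)
  bit 0 = 1: r = r^2 * 6 mod 23 = 1^2 * 6 = 1*6 = 6
  bit 1 = 0: r = r^2 mod 23 = 6^2 = 13
  bit 2 = 0: r = r^2 mod 23 = 13^2 = 8
  bit 3 = 0: r = r^2 mod 23 = 8^2 = 18
  bit 4 = 0: r = r^2 mod 23 = 18^2 = 2
  -> s = B^a = 2

Answer: 2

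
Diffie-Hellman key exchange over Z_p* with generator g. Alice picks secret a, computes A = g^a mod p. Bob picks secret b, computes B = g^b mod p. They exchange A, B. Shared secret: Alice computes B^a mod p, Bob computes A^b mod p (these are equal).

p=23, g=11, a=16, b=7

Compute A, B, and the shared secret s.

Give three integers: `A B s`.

A = 11^16 mod 23  (bits of 16 = 10000)
  bit 0 = 1: r = r^2 * 11 mod 23 = 1^2 * 11 = 1*11 = 11
  bit 1 = 0: r = r^2 mod 23 = 11^2 = 6
  bit 2 = 0: r = r^2 mod 23 = 6^2 = 13
  bit 3 = 0: r = r^2 mod 23 = 13^2 = 8
  bit 4 = 0: r = r^2 mod 23 = 8^2 = 18
  -> A = 18
B = 11^7 mod 23  (bits of 7 = 111)
  bit 0 = 1: r = r^2 * 11 mod 23 = 1^2 * 11 = 1*11 = 11
  bit 1 = 1: r = r^2 * 11 mod 23 = 11^2 * 11 = 6*11 = 20
  bit 2 = 1: r = r^2 * 11 mod 23 = 20^2 * 11 = 9*11 = 7
  -> B = 7
s = B^a = 7^16 mod 23  (bits of 16 = 10000)
  bit 0 = 1: r = r^2 * 7 mod 23 = 1^2 * 7 = 1*7 = 7
  bit 1 = 0: r = r^2 mod 23 = 7^2 = 3
  bit 2 = 0: r = r^2 mod 23 = 3^2 = 9
  bit 3 = 0: r = r^2 mod 23 = 9^2 = 12
  bit 4 = 0: r = r^2 mod 23 = 12^2 = 6
  -> s = B^a = 6

Answer: 18 7 6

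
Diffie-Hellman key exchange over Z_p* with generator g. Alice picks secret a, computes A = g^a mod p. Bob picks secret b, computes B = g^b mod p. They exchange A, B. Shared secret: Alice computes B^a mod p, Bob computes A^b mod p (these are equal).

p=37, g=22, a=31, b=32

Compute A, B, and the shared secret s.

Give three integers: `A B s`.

Answer: 20 33 34

Derivation:
A = 22^31 mod 37  (bits of 31 = 11111)
  bit 0 = 1: r = r^2 * 22 mod 37 = 1^2 * 22 = 1*22 = 22
  bit 1 = 1: r = r^2 * 22 mod 37 = 22^2 * 22 = 3*22 = 29
  bit 2 = 1: r = r^2 * 22 mod 37 = 29^2 * 22 = 27*22 = 2
  bit 3 = 1: r = r^2 * 22 mod 37 = 2^2 * 22 = 4*22 = 14
  bit 4 = 1: r = r^2 * 22 mod 37 = 14^2 * 22 = 11*22 = 20
  -> A = 20
B = 22^32 mod 37  (bits of 32 = 100000)
  bit 0 = 1: r = r^2 * 22 mod 37 = 1^2 * 22 = 1*22 = 22
  bit 1 = 0: r = r^2 mod 37 = 22^2 = 3
  bit 2 = 0: r = r^2 mod 37 = 3^2 = 9
  bit 3 = 0: r = r^2 mod 37 = 9^2 = 7
  bit 4 = 0: r = r^2 mod 37 = 7^2 = 12
  bit 5 = 0: r = r^2 mod 37 = 12^2 = 33
  -> B = 33
s = B^a = 33^31 mod 37  (bits of 31 = 11111)
  bit 0 = 1: r = r^2 * 33 mod 37 = 1^2 * 33 = 1*33 = 33
  bit 1 = 1: r = r^2 * 33 mod 37 = 33^2 * 33 = 16*33 = 10
  bit 2 = 1: r = r^2 * 33 mod 37 = 10^2 * 33 = 26*33 = 7
  bit 3 = 1: r = r^2 * 33 mod 37 = 7^2 * 33 = 12*33 = 26
  bit 4 = 1: r = r^2 * 33 mod 37 = 26^2 * 33 = 10*33 = 34
  -> s = B^a = 34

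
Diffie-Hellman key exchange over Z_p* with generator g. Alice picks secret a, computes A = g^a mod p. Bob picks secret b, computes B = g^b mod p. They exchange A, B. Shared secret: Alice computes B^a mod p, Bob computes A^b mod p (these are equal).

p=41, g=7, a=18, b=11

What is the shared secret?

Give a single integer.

A = 7^18 mod 41  (bits of 18 = 10010)
  bit 0 = 1: r = r^2 * 7 mod 41 = 1^2 * 7 = 1*7 = 7
  bit 1 = 0: r = r^2 mod 41 = 7^2 = 8
  bit 2 = 0: r = r^2 mod 41 = 8^2 = 23
  bit 3 = 1: r = r^2 * 7 mod 41 = 23^2 * 7 = 37*7 = 13
  bit 4 = 0: r = r^2 mod 41 = 13^2 = 5
  -> A = 5
B = 7^11 mod 41  (bits of 11 = 1011)
  bit 0 = 1: r = r^2 * 7 mod 41 = 1^2 * 7 = 1*7 = 7
  bit 1 = 0: r = r^2 mod 41 = 7^2 = 8
  bit 2 = 1: r = r^2 * 7 mod 41 = 8^2 * 7 = 23*7 = 38
  bit 3 = 1: r = r^2 * 7 mod 41 = 38^2 * 7 = 9*7 = 22
  -> B = 22
s = B^a = 22^18 mod 41  (bits of 18 = 10010)
  bit 0 = 1: r = r^2 * 22 mod 41 = 1^2 * 22 = 1*22 = 22
  bit 1 = 0: r = r^2 mod 41 = 22^2 = 33
  bit 2 = 0: r = r^2 mod 41 = 33^2 = 23
  bit 3 = 1: r = r^2 * 22 mod 41 = 23^2 * 22 = 37*22 = 35
  bit 4 = 0: r = r^2 mod 41 = 35^2 = 36
  -> s = B^a = 36

Answer: 36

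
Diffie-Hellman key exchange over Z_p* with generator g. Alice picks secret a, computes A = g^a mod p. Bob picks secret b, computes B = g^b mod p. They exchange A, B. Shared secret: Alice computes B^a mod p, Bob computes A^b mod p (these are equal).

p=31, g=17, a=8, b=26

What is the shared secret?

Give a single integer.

A = 17^8 mod 31  (bits of 8 = 1000)
  bit 0 = 1: r = r^2 * 17 mod 31 = 1^2 * 17 = 1*17 = 17
  bit 1 = 0: r = r^2 mod 31 = 17^2 = 10
  bit 2 = 0: r = r^2 mod 31 = 10^2 = 7
  bit 3 = 0: r = r^2 mod 31 = 7^2 = 18
  -> A = 18
B = 17^26 mod 31  (bits of 26 = 11010)
  bit 0 = 1: r = r^2 * 17 mod 31 = 1^2 * 17 = 1*17 = 17
  bit 1 = 1: r = r^2 * 17 mod 31 = 17^2 * 17 = 10*17 = 15
  bit 2 = 0: r = r^2 mod 31 = 15^2 = 8
  bit 3 = 1: r = r^2 * 17 mod 31 = 8^2 * 17 = 2*17 = 3
  bit 4 = 0: r = r^2 mod 31 = 3^2 = 9
  -> B = 9
s = B^a = 9^8 mod 31  (bits of 8 = 1000)
  bit 0 = 1: r = r^2 * 9 mod 31 = 1^2 * 9 = 1*9 = 9
  bit 1 = 0: r = r^2 mod 31 = 9^2 = 19
  bit 2 = 0: r = r^2 mod 31 = 19^2 = 20
  bit 3 = 0: r = r^2 mod 31 = 20^2 = 28
  -> s = B^a = 28

Answer: 28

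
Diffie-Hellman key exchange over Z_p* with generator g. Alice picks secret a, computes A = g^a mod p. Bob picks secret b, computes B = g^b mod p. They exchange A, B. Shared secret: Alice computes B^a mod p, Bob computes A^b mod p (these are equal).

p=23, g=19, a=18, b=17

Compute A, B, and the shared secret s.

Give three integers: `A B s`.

A = 19^18 mod 23  (bits of 18 = 10010)
  bit 0 = 1: r = r^2 * 19 mod 23 = 1^2 * 19 = 1*19 = 19
  bit 1 = 0: r = r^2 mod 23 = 19^2 = 16
  bit 2 = 0: r = r^2 mod 23 = 16^2 = 3
  bit 3 = 1: r = r^2 * 19 mod 23 = 3^2 * 19 = 9*19 = 10
  bit 4 = 0: r = r^2 mod 23 = 10^2 = 8
  -> A = 8
B = 19^17 mod 23  (bits of 17 = 10001)
  bit 0 = 1: r = r^2 * 19 mod 23 = 1^2 * 19 = 1*19 = 19
  bit 1 = 0: r = r^2 mod 23 = 19^2 = 16
  bit 2 = 0: r = r^2 mod 23 = 16^2 = 3
  bit 3 = 0: r = r^2 mod 23 = 3^2 = 9
  bit 4 = 1: r = r^2 * 19 mod 23 = 9^2 * 19 = 12*19 = 21
  -> B = 21
s = B^a = 21^18 mod 23  (bits of 18 = 10010)
  bit 0 = 1: r = r^2 * 21 mod 23 = 1^2 * 21 = 1*21 = 21
  bit 1 = 0: r = r^2 mod 23 = 21^2 = 4
  bit 2 = 0: r = r^2 mod 23 = 4^2 = 16
  bit 3 = 1: r = r^2 * 21 mod 23 = 16^2 * 21 = 3*21 = 17
  bit 4 = 0: r = r^2 mod 23 = 17^2 = 13
  -> s = B^a = 13

Answer: 8 21 13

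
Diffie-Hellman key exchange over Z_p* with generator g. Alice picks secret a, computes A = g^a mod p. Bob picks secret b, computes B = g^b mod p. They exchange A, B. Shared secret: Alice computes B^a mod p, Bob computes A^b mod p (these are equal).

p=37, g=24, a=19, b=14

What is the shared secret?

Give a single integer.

Answer: 25

Derivation:
A = 24^19 mod 37  (bits of 19 = 10011)
  bit 0 = 1: r = r^2 * 24 mod 37 = 1^2 * 24 = 1*24 = 24
  bit 1 = 0: r = r^2 mod 37 = 24^2 = 21
  bit 2 = 0: r = r^2 mod 37 = 21^2 = 34
  bit 3 = 1: r = r^2 * 24 mod 37 = 34^2 * 24 = 9*24 = 31
  bit 4 = 1: r = r^2 * 24 mod 37 = 31^2 * 24 = 36*24 = 13
  -> A = 13
B = 24^14 mod 37  (bits of 14 = 1110)
  bit 0 = 1: r = r^2 * 24 mod 37 = 1^2 * 24 = 1*24 = 24
  bit 1 = 1: r = r^2 * 24 mod 37 = 24^2 * 24 = 21*24 = 23
  bit 2 = 1: r = r^2 * 24 mod 37 = 23^2 * 24 = 11*24 = 5
  bit 3 = 0: r = r^2 mod 37 = 5^2 = 25
  -> B = 25
s = B^a = 25^19 mod 37  (bits of 19 = 10011)
  bit 0 = 1: r = r^2 * 25 mod 37 = 1^2 * 25 = 1*25 = 25
  bit 1 = 0: r = r^2 mod 37 = 25^2 = 33
  bit 2 = 0: r = r^2 mod 37 = 33^2 = 16
  bit 3 = 1: r = r^2 * 25 mod 37 = 16^2 * 25 = 34*25 = 36
  bit 4 = 1: r = r^2 * 25 mod 37 = 36^2 * 25 = 1*25 = 25
  -> s = B^a = 25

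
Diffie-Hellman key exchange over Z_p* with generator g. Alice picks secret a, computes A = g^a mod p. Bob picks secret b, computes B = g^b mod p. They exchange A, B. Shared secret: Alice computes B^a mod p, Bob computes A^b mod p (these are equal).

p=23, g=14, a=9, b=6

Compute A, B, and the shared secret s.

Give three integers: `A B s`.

Answer: 21 3 18

Derivation:
A = 14^9 mod 23  (bits of 9 = 1001)
  bit 0 = 1: r = r^2 * 14 mod 23 = 1^2 * 14 = 1*14 = 14
  bit 1 = 0: r = r^2 mod 23 = 14^2 = 12
  bit 2 = 0: r = r^2 mod 23 = 12^2 = 6
  bit 3 = 1: r = r^2 * 14 mod 23 = 6^2 * 14 = 13*14 = 21
  -> A = 21
B = 14^6 mod 23  (bits of 6 = 110)
  bit 0 = 1: r = r^2 * 14 mod 23 = 1^2 * 14 = 1*14 = 14
  bit 1 = 1: r = r^2 * 14 mod 23 = 14^2 * 14 = 12*14 = 7
  bit 2 = 0: r = r^2 mod 23 = 7^2 = 3
  -> B = 3
s = B^a = 3^9 mod 23  (bits of 9 = 1001)
  bit 0 = 1: r = r^2 * 3 mod 23 = 1^2 * 3 = 1*3 = 3
  bit 1 = 0: r = r^2 mod 23 = 3^2 = 9
  bit 2 = 0: r = r^2 mod 23 = 9^2 = 12
  bit 3 = 1: r = r^2 * 3 mod 23 = 12^2 * 3 = 6*3 = 18
  -> s = B^a = 18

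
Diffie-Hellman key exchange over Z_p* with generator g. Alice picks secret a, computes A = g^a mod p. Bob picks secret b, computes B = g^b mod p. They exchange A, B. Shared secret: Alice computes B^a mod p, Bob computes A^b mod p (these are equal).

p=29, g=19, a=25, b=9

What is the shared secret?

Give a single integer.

Answer: 19

Derivation:
A = 19^25 mod 29  (bits of 25 = 11001)
  bit 0 = 1: r = r^2 * 19 mod 29 = 1^2 * 19 = 1*19 = 19
  bit 1 = 1: r = r^2 * 19 mod 29 = 19^2 * 19 = 13*19 = 15
  bit 2 = 0: r = r^2 mod 29 = 15^2 = 22
  bit 3 = 0: r = r^2 mod 29 = 22^2 = 20
  bit 4 = 1: r = r^2 * 19 mod 29 = 20^2 * 19 = 23*19 = 2
  -> A = 2
B = 19^9 mod 29  (bits of 9 = 1001)
  bit 0 = 1: r = r^2 * 19 mod 29 = 1^2 * 19 = 1*19 = 19
  bit 1 = 0: r = r^2 mod 29 = 19^2 = 13
  bit 2 = 0: r = r^2 mod 29 = 13^2 = 24
  bit 3 = 1: r = r^2 * 19 mod 29 = 24^2 * 19 = 25*19 = 11
  -> B = 11
s = B^a = 11^25 mod 29  (bits of 25 = 11001)
  bit 0 = 1: r = r^2 * 11 mod 29 = 1^2 * 11 = 1*11 = 11
  bit 1 = 1: r = r^2 * 11 mod 29 = 11^2 * 11 = 5*11 = 26
  bit 2 = 0: r = r^2 mod 29 = 26^2 = 9
  bit 3 = 0: r = r^2 mod 29 = 9^2 = 23
  bit 4 = 1: r = r^2 * 11 mod 29 = 23^2 * 11 = 7*11 = 19
  -> s = B^a = 19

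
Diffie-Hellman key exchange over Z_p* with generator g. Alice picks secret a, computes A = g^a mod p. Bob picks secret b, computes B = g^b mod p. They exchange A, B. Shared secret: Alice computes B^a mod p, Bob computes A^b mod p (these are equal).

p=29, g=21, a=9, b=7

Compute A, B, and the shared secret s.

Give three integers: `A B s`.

Answer: 14 12 12

Derivation:
A = 21^9 mod 29  (bits of 9 = 1001)
  bit 0 = 1: r = r^2 * 21 mod 29 = 1^2 * 21 = 1*21 = 21
  bit 1 = 0: r = r^2 mod 29 = 21^2 = 6
  bit 2 = 0: r = r^2 mod 29 = 6^2 = 7
  bit 3 = 1: r = r^2 * 21 mod 29 = 7^2 * 21 = 20*21 = 14
  -> A = 14
B = 21^7 mod 29  (bits of 7 = 111)
  bit 0 = 1: r = r^2 * 21 mod 29 = 1^2 * 21 = 1*21 = 21
  bit 1 = 1: r = r^2 * 21 mod 29 = 21^2 * 21 = 6*21 = 10
  bit 2 = 1: r = r^2 * 21 mod 29 = 10^2 * 21 = 13*21 = 12
  -> B = 12
s = B^a = 12^9 mod 29  (bits of 9 = 1001)
  bit 0 = 1: r = r^2 * 12 mod 29 = 1^2 * 12 = 1*12 = 12
  bit 1 = 0: r = r^2 mod 29 = 12^2 = 28
  bit 2 = 0: r = r^2 mod 29 = 28^2 = 1
  bit 3 = 1: r = r^2 * 12 mod 29 = 1^2 * 12 = 1*12 = 12
  -> s = B^a = 12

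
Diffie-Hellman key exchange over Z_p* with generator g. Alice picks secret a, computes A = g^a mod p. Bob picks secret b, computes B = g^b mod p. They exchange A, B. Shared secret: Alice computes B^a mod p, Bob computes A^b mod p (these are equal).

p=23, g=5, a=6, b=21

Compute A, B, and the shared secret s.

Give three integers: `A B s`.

Answer: 8 14 3

Derivation:
A = 5^6 mod 23  (bits of 6 = 110)
  bit 0 = 1: r = r^2 * 5 mod 23 = 1^2 * 5 = 1*5 = 5
  bit 1 = 1: r = r^2 * 5 mod 23 = 5^2 * 5 = 2*5 = 10
  bit 2 = 0: r = r^2 mod 23 = 10^2 = 8
  -> A = 8
B = 5^21 mod 23  (bits of 21 = 10101)
  bit 0 = 1: r = r^2 * 5 mod 23 = 1^2 * 5 = 1*5 = 5
  bit 1 = 0: r = r^2 mod 23 = 5^2 = 2
  bit 2 = 1: r = r^2 * 5 mod 23 = 2^2 * 5 = 4*5 = 20
  bit 3 = 0: r = r^2 mod 23 = 20^2 = 9
  bit 4 = 1: r = r^2 * 5 mod 23 = 9^2 * 5 = 12*5 = 14
  -> B = 14
s = B^a = 14^6 mod 23  (bits of 6 = 110)
  bit 0 = 1: r = r^2 * 14 mod 23 = 1^2 * 14 = 1*14 = 14
  bit 1 = 1: r = r^2 * 14 mod 23 = 14^2 * 14 = 12*14 = 7
  bit 2 = 0: r = r^2 mod 23 = 7^2 = 3
  -> s = B^a = 3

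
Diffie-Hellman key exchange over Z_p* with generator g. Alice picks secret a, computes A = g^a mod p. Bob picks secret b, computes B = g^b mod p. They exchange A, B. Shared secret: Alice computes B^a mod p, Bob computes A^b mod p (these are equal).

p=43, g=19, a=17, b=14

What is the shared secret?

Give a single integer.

A = 19^17 mod 43  (bits of 17 = 10001)
  bit 0 = 1: r = r^2 * 19 mod 43 = 1^2 * 19 = 1*19 = 19
  bit 1 = 0: r = r^2 mod 43 = 19^2 = 17
  bit 2 = 0: r = r^2 mod 43 = 17^2 = 31
  bit 3 = 0: r = r^2 mod 43 = 31^2 = 15
  bit 4 = 1: r = r^2 * 19 mod 43 = 15^2 * 19 = 10*19 = 18
  -> A = 18
B = 19^14 mod 43  (bits of 14 = 1110)
  bit 0 = 1: r = r^2 * 19 mod 43 = 1^2 * 19 = 1*19 = 19
  bit 1 = 1: r = r^2 * 19 mod 43 = 19^2 * 19 = 17*19 = 22
  bit 2 = 1: r = r^2 * 19 mod 43 = 22^2 * 19 = 11*19 = 37
  bit 3 = 0: r = r^2 mod 43 = 37^2 = 36
  -> B = 36
s = B^a = 36^17 mod 43  (bits of 17 = 10001)
  bit 0 = 1: r = r^2 * 36 mod 43 = 1^2 * 36 = 1*36 = 36
  bit 1 = 0: r = r^2 mod 43 = 36^2 = 6
  bit 2 = 0: r = r^2 mod 43 = 6^2 = 36
  bit 3 = 0: r = r^2 mod 43 = 36^2 = 6
  bit 4 = 1: r = r^2 * 36 mod 43 = 6^2 * 36 = 36*36 = 6
  -> s = B^a = 6

Answer: 6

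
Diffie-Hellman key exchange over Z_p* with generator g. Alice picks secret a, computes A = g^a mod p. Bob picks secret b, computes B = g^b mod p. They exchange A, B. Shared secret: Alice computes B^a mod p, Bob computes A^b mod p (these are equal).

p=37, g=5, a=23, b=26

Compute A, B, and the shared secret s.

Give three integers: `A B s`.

Answer: 20 21 4

Derivation:
A = 5^23 mod 37  (bits of 23 = 10111)
  bit 0 = 1: r = r^2 * 5 mod 37 = 1^2 * 5 = 1*5 = 5
  bit 1 = 0: r = r^2 mod 37 = 5^2 = 25
  bit 2 = 1: r = r^2 * 5 mod 37 = 25^2 * 5 = 33*5 = 17
  bit 3 = 1: r = r^2 * 5 mod 37 = 17^2 * 5 = 30*5 = 2
  bit 4 = 1: r = r^2 * 5 mod 37 = 2^2 * 5 = 4*5 = 20
  -> A = 20
B = 5^26 mod 37  (bits of 26 = 11010)
  bit 0 = 1: r = r^2 * 5 mod 37 = 1^2 * 5 = 1*5 = 5
  bit 1 = 1: r = r^2 * 5 mod 37 = 5^2 * 5 = 25*5 = 14
  bit 2 = 0: r = r^2 mod 37 = 14^2 = 11
  bit 3 = 1: r = r^2 * 5 mod 37 = 11^2 * 5 = 10*5 = 13
  bit 4 = 0: r = r^2 mod 37 = 13^2 = 21
  -> B = 21
s = B^a = 21^23 mod 37  (bits of 23 = 10111)
  bit 0 = 1: r = r^2 * 21 mod 37 = 1^2 * 21 = 1*21 = 21
  bit 1 = 0: r = r^2 mod 37 = 21^2 = 34
  bit 2 = 1: r = r^2 * 21 mod 37 = 34^2 * 21 = 9*21 = 4
  bit 3 = 1: r = r^2 * 21 mod 37 = 4^2 * 21 = 16*21 = 3
  bit 4 = 1: r = r^2 * 21 mod 37 = 3^2 * 21 = 9*21 = 4
  -> s = B^a = 4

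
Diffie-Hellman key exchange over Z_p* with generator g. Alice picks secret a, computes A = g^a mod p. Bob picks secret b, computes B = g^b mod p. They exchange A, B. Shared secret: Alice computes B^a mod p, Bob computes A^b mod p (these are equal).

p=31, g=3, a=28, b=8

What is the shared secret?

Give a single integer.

A = 3^28 mod 31  (bits of 28 = 11100)
  bit 0 = 1: r = r^2 * 3 mod 31 = 1^2 * 3 = 1*3 = 3
  bit 1 = 1: r = r^2 * 3 mod 31 = 3^2 * 3 = 9*3 = 27
  bit 2 = 1: r = r^2 * 3 mod 31 = 27^2 * 3 = 16*3 = 17
  bit 3 = 0: r = r^2 mod 31 = 17^2 = 10
  bit 4 = 0: r = r^2 mod 31 = 10^2 = 7
  -> A = 7
B = 3^8 mod 31  (bits of 8 = 1000)
  bit 0 = 1: r = r^2 * 3 mod 31 = 1^2 * 3 = 1*3 = 3
  bit 1 = 0: r = r^2 mod 31 = 3^2 = 9
  bit 2 = 0: r = r^2 mod 31 = 9^2 = 19
  bit 3 = 0: r = r^2 mod 31 = 19^2 = 20
  -> B = 20
s = B^a = 20^28 mod 31  (bits of 28 = 11100)
  bit 0 = 1: r = r^2 * 20 mod 31 = 1^2 * 20 = 1*20 = 20
  bit 1 = 1: r = r^2 * 20 mod 31 = 20^2 * 20 = 28*20 = 2
  bit 2 = 1: r = r^2 * 20 mod 31 = 2^2 * 20 = 4*20 = 18
  bit 3 = 0: r = r^2 mod 31 = 18^2 = 14
  bit 4 = 0: r = r^2 mod 31 = 14^2 = 10
  -> s = B^a = 10

Answer: 10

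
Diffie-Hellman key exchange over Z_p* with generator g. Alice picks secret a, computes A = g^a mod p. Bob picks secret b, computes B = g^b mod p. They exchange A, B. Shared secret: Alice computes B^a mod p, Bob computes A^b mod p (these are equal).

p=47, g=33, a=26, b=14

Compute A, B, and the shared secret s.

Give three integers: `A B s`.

A = 33^26 mod 47  (bits of 26 = 11010)
  bit 0 = 1: r = r^2 * 33 mod 47 = 1^2 * 33 = 1*33 = 33
  bit 1 = 1: r = r^2 * 33 mod 47 = 33^2 * 33 = 8*33 = 29
  bit 2 = 0: r = r^2 mod 47 = 29^2 = 42
  bit 3 = 1: r = r^2 * 33 mod 47 = 42^2 * 33 = 25*33 = 26
  bit 4 = 0: r = r^2 mod 47 = 26^2 = 18
  -> A = 18
B = 33^14 mod 47  (bits of 14 = 1110)
  bit 0 = 1: r = r^2 * 33 mod 47 = 1^2 * 33 = 1*33 = 33
  bit 1 = 1: r = r^2 * 33 mod 47 = 33^2 * 33 = 8*33 = 29
  bit 2 = 1: r = r^2 * 33 mod 47 = 29^2 * 33 = 42*33 = 23
  bit 3 = 0: r = r^2 mod 47 = 23^2 = 12
  -> B = 12
s = B^a = 12^26 mod 47  (bits of 26 = 11010)
  bit 0 = 1: r = r^2 * 12 mod 47 = 1^2 * 12 = 1*12 = 12
  bit 1 = 1: r = r^2 * 12 mod 47 = 12^2 * 12 = 3*12 = 36
  bit 2 = 0: r = r^2 mod 47 = 36^2 = 27
  bit 3 = 1: r = r^2 * 12 mod 47 = 27^2 * 12 = 24*12 = 6
  bit 4 = 0: r = r^2 mod 47 = 6^2 = 36
  -> s = B^a = 36

Answer: 18 12 36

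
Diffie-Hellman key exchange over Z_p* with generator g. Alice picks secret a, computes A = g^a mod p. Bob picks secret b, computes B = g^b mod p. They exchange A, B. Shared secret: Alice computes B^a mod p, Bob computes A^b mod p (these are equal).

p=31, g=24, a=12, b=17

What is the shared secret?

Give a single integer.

A = 24^12 mod 31  (bits of 12 = 1100)
  bit 0 = 1: r = r^2 * 24 mod 31 = 1^2 * 24 = 1*24 = 24
  bit 1 = 1: r = r^2 * 24 mod 31 = 24^2 * 24 = 18*24 = 29
  bit 2 = 0: r = r^2 mod 31 = 29^2 = 4
  bit 3 = 0: r = r^2 mod 31 = 4^2 = 16
  -> A = 16
B = 24^17 mod 31  (bits of 17 = 10001)
  bit 0 = 1: r = r^2 * 24 mod 31 = 1^2 * 24 = 1*24 = 24
  bit 1 = 0: r = r^2 mod 31 = 24^2 = 18
  bit 2 = 0: r = r^2 mod 31 = 18^2 = 14
  bit 3 = 0: r = r^2 mod 31 = 14^2 = 10
  bit 4 = 1: r = r^2 * 24 mod 31 = 10^2 * 24 = 7*24 = 13
  -> B = 13
s = B^a = 13^12 mod 31  (bits of 12 = 1100)
  bit 0 = 1: r = r^2 * 13 mod 31 = 1^2 * 13 = 1*13 = 13
  bit 1 = 1: r = r^2 * 13 mod 31 = 13^2 * 13 = 14*13 = 27
  bit 2 = 0: r = r^2 mod 31 = 27^2 = 16
  bit 3 = 0: r = r^2 mod 31 = 16^2 = 8
  -> s = B^a = 8

Answer: 8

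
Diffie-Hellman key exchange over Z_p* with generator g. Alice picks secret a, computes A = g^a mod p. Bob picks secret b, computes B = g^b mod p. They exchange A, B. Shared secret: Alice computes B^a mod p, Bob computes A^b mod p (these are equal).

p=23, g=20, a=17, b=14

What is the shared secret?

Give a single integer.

A = 20^17 mod 23  (bits of 17 = 10001)
  bit 0 = 1: r = r^2 * 20 mod 23 = 1^2 * 20 = 1*20 = 20
  bit 1 = 0: r = r^2 mod 23 = 20^2 = 9
  bit 2 = 0: r = r^2 mod 23 = 9^2 = 12
  bit 3 = 0: r = r^2 mod 23 = 12^2 = 6
  bit 4 = 1: r = r^2 * 20 mod 23 = 6^2 * 20 = 13*20 = 7
  -> A = 7
B = 20^14 mod 23  (bits of 14 = 1110)
  bit 0 = 1: r = r^2 * 20 mod 23 = 1^2 * 20 = 1*20 = 20
  bit 1 = 1: r = r^2 * 20 mod 23 = 20^2 * 20 = 9*20 = 19
  bit 2 = 1: r = r^2 * 20 mod 23 = 19^2 * 20 = 16*20 = 21
  bit 3 = 0: r = r^2 mod 23 = 21^2 = 4
  -> B = 4
s = B^a = 4^17 mod 23  (bits of 17 = 10001)
  bit 0 = 1: r = r^2 * 4 mod 23 = 1^2 * 4 = 1*4 = 4
  bit 1 = 0: r = r^2 mod 23 = 4^2 = 16
  bit 2 = 0: r = r^2 mod 23 = 16^2 = 3
  bit 3 = 0: r = r^2 mod 23 = 3^2 = 9
  bit 4 = 1: r = r^2 * 4 mod 23 = 9^2 * 4 = 12*4 = 2
  -> s = B^a = 2

Answer: 2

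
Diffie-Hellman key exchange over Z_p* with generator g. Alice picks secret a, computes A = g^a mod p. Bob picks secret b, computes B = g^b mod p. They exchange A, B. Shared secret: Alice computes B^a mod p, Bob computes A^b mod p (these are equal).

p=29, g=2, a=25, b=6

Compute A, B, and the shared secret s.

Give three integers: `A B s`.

Answer: 11 6 9

Derivation:
A = 2^25 mod 29  (bits of 25 = 11001)
  bit 0 = 1: r = r^2 * 2 mod 29 = 1^2 * 2 = 1*2 = 2
  bit 1 = 1: r = r^2 * 2 mod 29 = 2^2 * 2 = 4*2 = 8
  bit 2 = 0: r = r^2 mod 29 = 8^2 = 6
  bit 3 = 0: r = r^2 mod 29 = 6^2 = 7
  bit 4 = 1: r = r^2 * 2 mod 29 = 7^2 * 2 = 20*2 = 11
  -> A = 11
B = 2^6 mod 29  (bits of 6 = 110)
  bit 0 = 1: r = r^2 * 2 mod 29 = 1^2 * 2 = 1*2 = 2
  bit 1 = 1: r = r^2 * 2 mod 29 = 2^2 * 2 = 4*2 = 8
  bit 2 = 0: r = r^2 mod 29 = 8^2 = 6
  -> B = 6
s = B^a = 6^25 mod 29  (bits of 25 = 11001)
  bit 0 = 1: r = r^2 * 6 mod 29 = 1^2 * 6 = 1*6 = 6
  bit 1 = 1: r = r^2 * 6 mod 29 = 6^2 * 6 = 7*6 = 13
  bit 2 = 0: r = r^2 mod 29 = 13^2 = 24
  bit 3 = 0: r = r^2 mod 29 = 24^2 = 25
  bit 4 = 1: r = r^2 * 6 mod 29 = 25^2 * 6 = 16*6 = 9
  -> s = B^a = 9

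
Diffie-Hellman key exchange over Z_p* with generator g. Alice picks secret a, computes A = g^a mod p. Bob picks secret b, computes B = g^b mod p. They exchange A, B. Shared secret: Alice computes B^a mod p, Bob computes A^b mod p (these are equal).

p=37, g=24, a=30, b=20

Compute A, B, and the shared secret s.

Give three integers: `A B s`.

Answer: 27 16 26

Derivation:
A = 24^30 mod 37  (bits of 30 = 11110)
  bit 0 = 1: r = r^2 * 24 mod 37 = 1^2 * 24 = 1*24 = 24
  bit 1 = 1: r = r^2 * 24 mod 37 = 24^2 * 24 = 21*24 = 23
  bit 2 = 1: r = r^2 * 24 mod 37 = 23^2 * 24 = 11*24 = 5
  bit 3 = 1: r = r^2 * 24 mod 37 = 5^2 * 24 = 25*24 = 8
  bit 4 = 0: r = r^2 mod 37 = 8^2 = 27
  -> A = 27
B = 24^20 mod 37  (bits of 20 = 10100)
  bit 0 = 1: r = r^2 * 24 mod 37 = 1^2 * 24 = 1*24 = 24
  bit 1 = 0: r = r^2 mod 37 = 24^2 = 21
  bit 2 = 1: r = r^2 * 24 mod 37 = 21^2 * 24 = 34*24 = 2
  bit 3 = 0: r = r^2 mod 37 = 2^2 = 4
  bit 4 = 0: r = r^2 mod 37 = 4^2 = 16
  -> B = 16
s = B^a = 16^30 mod 37  (bits of 30 = 11110)
  bit 0 = 1: r = r^2 * 16 mod 37 = 1^2 * 16 = 1*16 = 16
  bit 1 = 1: r = r^2 * 16 mod 37 = 16^2 * 16 = 34*16 = 26
  bit 2 = 1: r = r^2 * 16 mod 37 = 26^2 * 16 = 10*16 = 12
  bit 3 = 1: r = r^2 * 16 mod 37 = 12^2 * 16 = 33*16 = 10
  bit 4 = 0: r = r^2 mod 37 = 10^2 = 26
  -> s = B^a = 26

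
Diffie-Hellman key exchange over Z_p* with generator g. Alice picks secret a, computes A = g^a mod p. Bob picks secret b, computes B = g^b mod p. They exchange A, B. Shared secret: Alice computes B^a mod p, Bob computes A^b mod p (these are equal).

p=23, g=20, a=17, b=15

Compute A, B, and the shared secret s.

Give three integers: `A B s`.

A = 20^17 mod 23  (bits of 17 = 10001)
  bit 0 = 1: r = r^2 * 20 mod 23 = 1^2 * 20 = 1*20 = 20
  bit 1 = 0: r = r^2 mod 23 = 20^2 = 9
  bit 2 = 0: r = r^2 mod 23 = 9^2 = 12
  bit 3 = 0: r = r^2 mod 23 = 12^2 = 6
  bit 4 = 1: r = r^2 * 20 mod 23 = 6^2 * 20 = 13*20 = 7
  -> A = 7
B = 20^15 mod 23  (bits of 15 = 1111)
  bit 0 = 1: r = r^2 * 20 mod 23 = 1^2 * 20 = 1*20 = 20
  bit 1 = 1: r = r^2 * 20 mod 23 = 20^2 * 20 = 9*20 = 19
  bit 2 = 1: r = r^2 * 20 mod 23 = 19^2 * 20 = 16*20 = 21
  bit 3 = 1: r = r^2 * 20 mod 23 = 21^2 * 20 = 4*20 = 11
  -> B = 11
s = B^a = 11^17 mod 23  (bits of 17 = 10001)
  bit 0 = 1: r = r^2 * 11 mod 23 = 1^2 * 11 = 1*11 = 11
  bit 1 = 0: r = r^2 mod 23 = 11^2 = 6
  bit 2 = 0: r = r^2 mod 23 = 6^2 = 13
  bit 3 = 0: r = r^2 mod 23 = 13^2 = 8
  bit 4 = 1: r = r^2 * 11 mod 23 = 8^2 * 11 = 18*11 = 14
  -> s = B^a = 14

Answer: 7 11 14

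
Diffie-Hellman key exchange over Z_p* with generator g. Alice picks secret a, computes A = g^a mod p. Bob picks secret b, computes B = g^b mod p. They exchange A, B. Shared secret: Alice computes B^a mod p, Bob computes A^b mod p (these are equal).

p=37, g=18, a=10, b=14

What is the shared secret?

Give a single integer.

Answer: 16

Derivation:
A = 18^10 mod 37  (bits of 10 = 1010)
  bit 0 = 1: r = r^2 * 18 mod 37 = 1^2 * 18 = 1*18 = 18
  bit 1 = 0: r = r^2 mod 37 = 18^2 = 28
  bit 2 = 1: r = r^2 * 18 mod 37 = 28^2 * 18 = 7*18 = 15
  bit 3 = 0: r = r^2 mod 37 = 15^2 = 3
  -> A = 3
B = 18^14 mod 37  (bits of 14 = 1110)
  bit 0 = 1: r = r^2 * 18 mod 37 = 1^2 * 18 = 1*18 = 18
  bit 1 = 1: r = r^2 * 18 mod 37 = 18^2 * 18 = 28*18 = 23
  bit 2 = 1: r = r^2 * 18 mod 37 = 23^2 * 18 = 11*18 = 13
  bit 3 = 0: r = r^2 mod 37 = 13^2 = 21
  -> B = 21
s = B^a = 21^10 mod 37  (bits of 10 = 1010)
  bit 0 = 1: r = r^2 * 21 mod 37 = 1^2 * 21 = 1*21 = 21
  bit 1 = 0: r = r^2 mod 37 = 21^2 = 34
  bit 2 = 1: r = r^2 * 21 mod 37 = 34^2 * 21 = 9*21 = 4
  bit 3 = 0: r = r^2 mod 37 = 4^2 = 16
  -> s = B^a = 16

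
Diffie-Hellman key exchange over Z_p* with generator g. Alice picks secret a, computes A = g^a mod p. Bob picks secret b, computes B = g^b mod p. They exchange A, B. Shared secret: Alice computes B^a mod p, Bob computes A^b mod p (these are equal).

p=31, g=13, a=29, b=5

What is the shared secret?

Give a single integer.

A = 13^29 mod 31  (bits of 29 = 11101)
  bit 0 = 1: r = r^2 * 13 mod 31 = 1^2 * 13 = 1*13 = 13
  bit 1 = 1: r = r^2 * 13 mod 31 = 13^2 * 13 = 14*13 = 27
  bit 2 = 1: r = r^2 * 13 mod 31 = 27^2 * 13 = 16*13 = 22
  bit 3 = 0: r = r^2 mod 31 = 22^2 = 19
  bit 4 = 1: r = r^2 * 13 mod 31 = 19^2 * 13 = 20*13 = 12
  -> A = 12
B = 13^5 mod 31  (bits of 5 = 101)
  bit 0 = 1: r = r^2 * 13 mod 31 = 1^2 * 13 = 1*13 = 13
  bit 1 = 0: r = r^2 mod 31 = 13^2 = 14
  bit 2 = 1: r = r^2 * 13 mod 31 = 14^2 * 13 = 10*13 = 6
  -> B = 6
s = B^a = 6^29 mod 31  (bits of 29 = 11101)
  bit 0 = 1: r = r^2 * 6 mod 31 = 1^2 * 6 = 1*6 = 6
  bit 1 = 1: r = r^2 * 6 mod 31 = 6^2 * 6 = 5*6 = 30
  bit 2 = 1: r = r^2 * 6 mod 31 = 30^2 * 6 = 1*6 = 6
  bit 3 = 0: r = r^2 mod 31 = 6^2 = 5
  bit 4 = 1: r = r^2 * 6 mod 31 = 5^2 * 6 = 25*6 = 26
  -> s = B^a = 26

Answer: 26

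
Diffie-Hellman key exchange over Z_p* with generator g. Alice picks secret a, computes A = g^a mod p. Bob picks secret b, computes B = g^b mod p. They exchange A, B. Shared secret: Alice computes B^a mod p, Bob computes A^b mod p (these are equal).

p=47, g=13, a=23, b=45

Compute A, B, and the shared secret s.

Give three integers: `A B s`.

A = 13^23 mod 47  (bits of 23 = 10111)
  bit 0 = 1: r = r^2 * 13 mod 47 = 1^2 * 13 = 1*13 = 13
  bit 1 = 0: r = r^2 mod 47 = 13^2 = 28
  bit 2 = 1: r = r^2 * 13 mod 47 = 28^2 * 13 = 32*13 = 40
  bit 3 = 1: r = r^2 * 13 mod 47 = 40^2 * 13 = 2*13 = 26
  bit 4 = 1: r = r^2 * 13 mod 47 = 26^2 * 13 = 18*13 = 46
  -> A = 46
B = 13^45 mod 47  (bits of 45 = 101101)
  bit 0 = 1: r = r^2 * 13 mod 47 = 1^2 * 13 = 1*13 = 13
  bit 1 = 0: r = r^2 mod 47 = 13^2 = 28
  bit 2 = 1: r = r^2 * 13 mod 47 = 28^2 * 13 = 32*13 = 40
  bit 3 = 1: r = r^2 * 13 mod 47 = 40^2 * 13 = 2*13 = 26
  bit 4 = 0: r = r^2 mod 47 = 26^2 = 18
  bit 5 = 1: r = r^2 * 13 mod 47 = 18^2 * 13 = 42*13 = 29
  -> B = 29
s = B^a = 29^23 mod 47  (bits of 23 = 10111)
  bit 0 = 1: r = r^2 * 29 mod 47 = 1^2 * 29 = 1*29 = 29
  bit 1 = 0: r = r^2 mod 47 = 29^2 = 42
  bit 2 = 1: r = r^2 * 29 mod 47 = 42^2 * 29 = 25*29 = 20
  bit 3 = 1: r = r^2 * 29 mod 47 = 20^2 * 29 = 24*29 = 38
  bit 4 = 1: r = r^2 * 29 mod 47 = 38^2 * 29 = 34*29 = 46
  -> s = B^a = 46

Answer: 46 29 46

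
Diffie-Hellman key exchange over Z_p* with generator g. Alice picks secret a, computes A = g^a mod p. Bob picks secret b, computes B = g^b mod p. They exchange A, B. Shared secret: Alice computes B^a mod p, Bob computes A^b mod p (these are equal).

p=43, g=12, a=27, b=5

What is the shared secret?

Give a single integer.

A = 12^27 mod 43  (bits of 27 = 11011)
  bit 0 = 1: r = r^2 * 12 mod 43 = 1^2 * 12 = 1*12 = 12
  bit 1 = 1: r = r^2 * 12 mod 43 = 12^2 * 12 = 15*12 = 8
  bit 2 = 0: r = r^2 mod 43 = 8^2 = 21
  bit 3 = 1: r = r^2 * 12 mod 43 = 21^2 * 12 = 11*12 = 3
  bit 4 = 1: r = r^2 * 12 mod 43 = 3^2 * 12 = 9*12 = 22
  -> A = 22
B = 12^5 mod 43  (bits of 5 = 101)
  bit 0 = 1: r = r^2 * 12 mod 43 = 1^2 * 12 = 1*12 = 12
  bit 1 = 0: r = r^2 mod 43 = 12^2 = 15
  bit 2 = 1: r = r^2 * 12 mod 43 = 15^2 * 12 = 10*12 = 34
  -> B = 34
s = B^a = 34^27 mod 43  (bits of 27 = 11011)
  bit 0 = 1: r = r^2 * 34 mod 43 = 1^2 * 34 = 1*34 = 34
  bit 1 = 1: r = r^2 * 34 mod 43 = 34^2 * 34 = 38*34 = 2
  bit 2 = 0: r = r^2 mod 43 = 2^2 = 4
  bit 3 = 1: r = r^2 * 34 mod 43 = 4^2 * 34 = 16*34 = 28
  bit 4 = 1: r = r^2 * 34 mod 43 = 28^2 * 34 = 10*34 = 39
  -> s = B^a = 39

Answer: 39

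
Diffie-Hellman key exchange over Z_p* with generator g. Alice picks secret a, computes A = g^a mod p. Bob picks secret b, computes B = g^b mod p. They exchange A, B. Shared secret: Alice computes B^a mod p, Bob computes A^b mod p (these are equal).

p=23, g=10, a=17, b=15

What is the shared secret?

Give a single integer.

A = 10^17 mod 23  (bits of 17 = 10001)
  bit 0 = 1: r = r^2 * 10 mod 23 = 1^2 * 10 = 1*10 = 10
  bit 1 = 0: r = r^2 mod 23 = 10^2 = 8
  bit 2 = 0: r = r^2 mod 23 = 8^2 = 18
  bit 3 = 0: r = r^2 mod 23 = 18^2 = 2
  bit 4 = 1: r = r^2 * 10 mod 23 = 2^2 * 10 = 4*10 = 17
  -> A = 17
B = 10^15 mod 23  (bits of 15 = 1111)
  bit 0 = 1: r = r^2 * 10 mod 23 = 1^2 * 10 = 1*10 = 10
  bit 1 = 1: r = r^2 * 10 mod 23 = 10^2 * 10 = 8*10 = 11
  bit 2 = 1: r = r^2 * 10 mod 23 = 11^2 * 10 = 6*10 = 14
  bit 3 = 1: r = r^2 * 10 mod 23 = 14^2 * 10 = 12*10 = 5
  -> B = 5
s = B^a = 5^17 mod 23  (bits of 17 = 10001)
  bit 0 = 1: r = r^2 * 5 mod 23 = 1^2 * 5 = 1*5 = 5
  bit 1 = 0: r = r^2 mod 23 = 5^2 = 2
  bit 2 = 0: r = r^2 mod 23 = 2^2 = 4
  bit 3 = 0: r = r^2 mod 23 = 4^2 = 16
  bit 4 = 1: r = r^2 * 5 mod 23 = 16^2 * 5 = 3*5 = 15
  -> s = B^a = 15

Answer: 15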